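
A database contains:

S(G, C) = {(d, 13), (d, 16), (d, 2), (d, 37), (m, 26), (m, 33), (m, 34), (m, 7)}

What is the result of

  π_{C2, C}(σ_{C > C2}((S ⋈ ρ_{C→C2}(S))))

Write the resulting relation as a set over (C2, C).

{(13, 16), (13, 37), (16, 37), (2, 13), (2, 16), (2, 37), (26, 33), (26, 34), (33, 34), (7, 26), (7, 33), (7, 34)}

ρ[C→C2]: schema becomes (G, C2); tuples unchanged.
S ⋈ ρ_{C→C2}(S) (natural join on G): {(d, 13, 13), (d, 13, 16), (d, 13, 2), (d, 13, 37), (d, 16, 13), (d, 16, 16), (d, 16, 2), (d, 16, 37), (d, 2, 13), (d, 2, 16), (d, 2, 2), (d, 2, 37), (d, 37, 13), (d, 37, 16), (d, 37, 2), (d, 37, 37), (m, 26, 26), (m, 26, 33), (m, 26, 34), (m, 26, 7), (m, 33, 26), (m, 33, 33), (m, 33, 34), (m, 33, 7), (m, 34, 26), (m, 34, 33), (m, 34, 34), (m, 34, 7), (m, 7, 26), (m, 7, 33), (m, 7, 34), (m, 7, 7)}
Selection C > C2: {(d, 13, 2), (d, 16, 13), (d, 16, 2), (d, 37, 13), (d, 37, 16), (d, 37, 2), (m, 26, 7), (m, 33, 26), (m, 33, 7), (m, 34, 26), (m, 34, 33), (m, 34, 7)}
Projecting to C2, C: {(13, 16), (13, 37), (16, 37), (2, 13), (2, 16), (2, 37), (26, 33), (26, 34), (33, 34), (7, 26), (7, 33), (7, 34)}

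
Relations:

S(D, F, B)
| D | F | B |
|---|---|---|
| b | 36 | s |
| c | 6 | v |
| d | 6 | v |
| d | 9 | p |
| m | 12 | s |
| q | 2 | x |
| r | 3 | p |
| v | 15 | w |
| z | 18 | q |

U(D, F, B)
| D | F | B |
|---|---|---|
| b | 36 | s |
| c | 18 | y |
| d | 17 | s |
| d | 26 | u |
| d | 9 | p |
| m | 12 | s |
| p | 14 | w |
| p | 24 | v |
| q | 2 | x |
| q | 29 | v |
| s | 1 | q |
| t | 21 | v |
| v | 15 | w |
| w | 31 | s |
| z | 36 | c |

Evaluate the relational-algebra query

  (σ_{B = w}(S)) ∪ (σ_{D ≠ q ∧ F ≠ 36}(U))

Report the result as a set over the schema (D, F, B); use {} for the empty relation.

{(c, 18, y), (d, 17, s), (d, 26, u), (d, 9, p), (m, 12, s), (p, 14, w), (p, 24, v), (s, 1, q), (t, 21, v), (v, 15, w), (w, 31, s)}

Apply σ_{B = w}; surviving tuples: {(v, 15, w)}
Apply σ_{D ≠ q ∧ F ≠ 36}; surviving tuples: {(c, 18, y), (d, 17, s), (d, 26, u), (d, 9, p), (m, 12, s), (p, 14, w), (p, 24, v), (s, 1, q), (t, 21, v), (v, 15, w), (w, 31, s)}
Union: {(v, 15, w)} with {(c, 18, y), (d, 17, s), (d, 26, u), (d, 9, p), (m, 12, s), (p, 14, w), (p, 24, v), (s, 1, q), (t, 21, v), (v, 15, w), (w, 31, s)} → {(c, 18, y), (d, 17, s), (d, 26, u), (d, 9, p), (m, 12, s), (p, 14, w), (p, 24, v), (s, 1, q), (t, 21, v), (v, 15, w), (w, 31, s)}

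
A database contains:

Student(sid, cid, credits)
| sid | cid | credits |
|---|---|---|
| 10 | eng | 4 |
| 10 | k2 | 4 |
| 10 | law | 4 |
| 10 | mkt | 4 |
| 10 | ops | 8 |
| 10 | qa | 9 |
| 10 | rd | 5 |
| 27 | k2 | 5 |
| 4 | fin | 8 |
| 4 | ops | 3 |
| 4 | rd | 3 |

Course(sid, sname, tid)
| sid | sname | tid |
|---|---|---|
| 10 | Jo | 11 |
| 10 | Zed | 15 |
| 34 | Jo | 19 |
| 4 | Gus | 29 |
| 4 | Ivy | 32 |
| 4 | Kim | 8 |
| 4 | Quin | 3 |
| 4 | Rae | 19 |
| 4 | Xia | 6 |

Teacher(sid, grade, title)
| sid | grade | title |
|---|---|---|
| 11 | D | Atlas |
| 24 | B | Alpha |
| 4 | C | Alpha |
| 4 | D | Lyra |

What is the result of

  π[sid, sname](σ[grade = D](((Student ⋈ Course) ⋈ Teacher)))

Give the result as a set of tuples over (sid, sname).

{(4, Gus), (4, Ivy), (4, Kim), (4, Quin), (4, Rae), (4, Xia)}

Natural join on sid: {(10, eng, 4, Jo, 11), (10, eng, 4, Zed, 15), (10, k2, 4, Jo, 11), (10, k2, 4, Zed, 15), (10, law, 4, Jo, 11), (10, law, 4, Zed, 15), (10, mkt, 4, Jo, 11), (10, mkt, 4, Zed, 15), (10, ops, 8, Jo, 11), (10, ops, 8, Zed, 15), (10, qa, 9, Jo, 11), (10, qa, 9, Zed, 15), (10, rd, 5, Jo, 11), (10, rd, 5, Zed, 15), (4, fin, 8, Gus, 29), (4, fin, 8, Ivy, 32), (4, fin, 8, Kim, 8), (4, fin, 8, Quin, 3), (4, fin, 8, Rae, 19), (4, fin, 8, Xia, 6), (4, ops, 3, Gus, 29), (4, ops, 3, Ivy, 32), (4, ops, 3, Kim, 8), (4, ops, 3, Quin, 3), (4, ops, 3, Rae, 19), (4, ops, 3, Xia, 6), (4, rd, 3, Gus, 29), (4, rd, 3, Ivy, 32), (4, rd, 3, Kim, 8), (4, rd, 3, Quin, 3), (4, rd, 3, Rae, 19), (4, rd, 3, Xia, 6)}
Natural join on sid: {(4, fin, 8, Gus, 29, C, Alpha), (4, fin, 8, Gus, 29, D, Lyra), (4, fin, 8, Ivy, 32, C, Alpha), (4, fin, 8, Ivy, 32, D, Lyra), (4, fin, 8, Kim, 8, C, Alpha), (4, fin, 8, Kim, 8, D, Lyra), (4, fin, 8, Quin, 3, C, Alpha), (4, fin, 8, Quin, 3, D, Lyra), (4, fin, 8, Rae, 19, C, Alpha), (4, fin, 8, Rae, 19, D, Lyra), (4, fin, 8, Xia, 6, C, Alpha), (4, fin, 8, Xia, 6, D, Lyra), (4, ops, 3, Gus, 29, C, Alpha), (4, ops, 3, Gus, 29, D, Lyra), (4, ops, 3, Ivy, 32, C, Alpha), (4, ops, 3, Ivy, 32, D, Lyra), (4, ops, 3, Kim, 8, C, Alpha), (4, ops, 3, Kim, 8, D, Lyra), (4, ops, 3, Quin, 3, C, Alpha), (4, ops, 3, Quin, 3, D, Lyra), (4, ops, 3, Rae, 19, C, Alpha), (4, ops, 3, Rae, 19, D, Lyra), (4, ops, 3, Xia, 6, C, Alpha), (4, ops, 3, Xia, 6, D, Lyra), (4, rd, 3, Gus, 29, C, Alpha), (4, rd, 3, Gus, 29, D, Lyra), (4, rd, 3, Ivy, 32, C, Alpha), (4, rd, 3, Ivy, 32, D, Lyra), (4, rd, 3, Kim, 8, C, Alpha), (4, rd, 3, Kim, 8, D, Lyra), (4, rd, 3, Quin, 3, C, Alpha), (4, rd, 3, Quin, 3, D, Lyra), (4, rd, 3, Rae, 19, C, Alpha), (4, rd, 3, Rae, 19, D, Lyra), (4, rd, 3, Xia, 6, C, Alpha), (4, rd, 3, Xia, 6, D, Lyra)}
Apply σ_{grade = D}; surviving tuples: {(4, fin, 8, Gus, 29, D, Lyra), (4, fin, 8, Ivy, 32, D, Lyra), (4, fin, 8, Kim, 8, D, Lyra), (4, fin, 8, Quin, 3, D, Lyra), (4, fin, 8, Rae, 19, D, Lyra), (4, fin, 8, Xia, 6, D, Lyra), (4, ops, 3, Gus, 29, D, Lyra), (4, ops, 3, Ivy, 32, D, Lyra), (4, ops, 3, Kim, 8, D, Lyra), (4, ops, 3, Quin, 3, D, Lyra), (4, ops, 3, Rae, 19, D, Lyra), (4, ops, 3, Xia, 6, D, Lyra), (4, rd, 3, Gus, 29, D, Lyra), (4, rd, 3, Ivy, 32, D, Lyra), (4, rd, 3, Kim, 8, D, Lyra), (4, rd, 3, Quin, 3, D, Lyra), (4, rd, 3, Rae, 19, D, Lyra), (4, rd, 3, Xia, 6, D, Lyra)}
π_{sid, sname} gives {(4, Gus), (4, Ivy), (4, Kim), (4, Quin), (4, Rae), (4, Xia)} (12 duplicate(s) eliminated).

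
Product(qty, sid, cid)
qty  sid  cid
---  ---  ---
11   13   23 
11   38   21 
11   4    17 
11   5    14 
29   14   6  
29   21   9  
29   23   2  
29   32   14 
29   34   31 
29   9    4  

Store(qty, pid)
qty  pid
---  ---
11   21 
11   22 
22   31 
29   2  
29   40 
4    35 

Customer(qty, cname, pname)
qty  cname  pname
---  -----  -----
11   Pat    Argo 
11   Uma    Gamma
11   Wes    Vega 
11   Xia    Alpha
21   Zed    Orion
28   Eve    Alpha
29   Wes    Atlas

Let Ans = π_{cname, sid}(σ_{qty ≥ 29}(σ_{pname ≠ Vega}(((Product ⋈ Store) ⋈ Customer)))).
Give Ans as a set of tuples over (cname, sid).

{(Wes, 14), (Wes, 21), (Wes, 23), (Wes, 32), (Wes, 34), (Wes, 9)}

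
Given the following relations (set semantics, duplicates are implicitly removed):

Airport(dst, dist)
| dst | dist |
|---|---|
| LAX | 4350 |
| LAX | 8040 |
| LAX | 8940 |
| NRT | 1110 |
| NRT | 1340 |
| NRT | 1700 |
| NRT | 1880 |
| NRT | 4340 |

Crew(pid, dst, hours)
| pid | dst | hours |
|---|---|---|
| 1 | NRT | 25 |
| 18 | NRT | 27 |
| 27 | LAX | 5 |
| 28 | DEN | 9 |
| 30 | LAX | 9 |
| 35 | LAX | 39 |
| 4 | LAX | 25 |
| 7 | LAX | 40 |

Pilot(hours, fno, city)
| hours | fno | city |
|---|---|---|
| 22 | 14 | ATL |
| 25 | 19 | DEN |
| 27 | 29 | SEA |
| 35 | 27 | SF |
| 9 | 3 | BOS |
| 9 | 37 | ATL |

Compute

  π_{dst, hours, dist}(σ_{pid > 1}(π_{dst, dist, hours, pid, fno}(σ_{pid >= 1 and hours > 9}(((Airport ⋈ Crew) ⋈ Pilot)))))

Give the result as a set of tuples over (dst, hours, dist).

{(LAX, 25, 4350), (LAX, 25, 8040), (LAX, 25, 8940), (NRT, 27, 1110), (NRT, 27, 1340), (NRT, 27, 1700), (NRT, 27, 1880), (NRT, 27, 4340)}

Joining Airport and Crew on dst yields {(LAX, 4350, 27, 5), (LAX, 4350, 30, 9), (LAX, 4350, 35, 39), (LAX, 4350, 4, 25), (LAX, 4350, 7, 40), (LAX, 8040, 27, 5), (LAX, 8040, 30, 9), (LAX, 8040, 35, 39), (LAX, 8040, 4, 25), (LAX, 8040, 7, 40), (LAX, 8940, 27, 5), (LAX, 8940, 30, 9), (LAX, 8940, 35, 39), (LAX, 8940, 4, 25), (LAX, 8940, 7, 40), (NRT, 1110, 1, 25), (NRT, 1110, 18, 27), (NRT, 1340, 1, 25), (NRT, 1340, 18, 27), (NRT, 1700, 1, 25), (NRT, 1700, 18, 27), (NRT, 1880, 1, 25), (NRT, 1880, 18, 27), (NRT, 4340, 1, 25), (NRT, 4340, 18, 27)}.
Joining (Airport ⋈ Crew) and Pilot on hours yields {(LAX, 4350, 30, 9, 3, BOS), (LAX, 4350, 30, 9, 37, ATL), (LAX, 4350, 4, 25, 19, DEN), (LAX, 8040, 30, 9, 3, BOS), (LAX, 8040, 30, 9, 37, ATL), (LAX, 8040, 4, 25, 19, DEN), (LAX, 8940, 30, 9, 3, BOS), (LAX, 8940, 30, 9, 37, ATL), (LAX, 8940, 4, 25, 19, DEN), (NRT, 1110, 1, 25, 19, DEN), (NRT, 1110, 18, 27, 29, SEA), (NRT, 1340, 1, 25, 19, DEN), (NRT, 1340, 18, 27, 29, SEA), (NRT, 1700, 1, 25, 19, DEN), (NRT, 1700, 18, 27, 29, SEA), (NRT, 1880, 1, 25, 19, DEN), (NRT, 1880, 18, 27, 29, SEA), (NRT, 4340, 1, 25, 19, DEN), (NRT, 4340, 18, 27, 29, SEA)}.
Filtering on pid >= 1 and hours > 9 leaves {(LAX, 4350, 4, 25, 19, DEN), (LAX, 8040, 4, 25, 19, DEN), (LAX, 8940, 4, 25, 19, DEN), (NRT, 1110, 1, 25, 19, DEN), (NRT, 1110, 18, 27, 29, SEA), (NRT, 1340, 1, 25, 19, DEN), (NRT, 1340, 18, 27, 29, SEA), (NRT, 1700, 1, 25, 19, DEN), (NRT, 1700, 18, 27, 29, SEA), (NRT, 1880, 1, 25, 19, DEN), (NRT, 1880, 18, 27, 29, SEA), (NRT, 4340, 1, 25, 19, DEN), (NRT, 4340, 18, 27, 29, SEA)}.
π_{dst, dist, hours, pid, fno} gives {(LAX, 4350, 25, 4, 19), (LAX, 8040, 25, 4, 19), (LAX, 8940, 25, 4, 19), (NRT, 1110, 25, 1, 19), (NRT, 1110, 27, 18, 29), (NRT, 1340, 25, 1, 19), (NRT, 1340, 27, 18, 29), (NRT, 1700, 25, 1, 19), (NRT, 1700, 27, 18, 29), (NRT, 1880, 25, 1, 19), (NRT, 1880, 27, 18, 29), (NRT, 4340, 25, 1, 19), (NRT, 4340, 27, 18, 29)}.
Filtering on pid > 1 leaves {(LAX, 4350, 25, 4, 19), (LAX, 8040, 25, 4, 19), (LAX, 8940, 25, 4, 19), (NRT, 1110, 27, 18, 29), (NRT, 1340, 27, 18, 29), (NRT, 1700, 27, 18, 29), (NRT, 1880, 27, 18, 29), (NRT, 4340, 27, 18, 29)}.
π_{dst, hours, dist} gives {(LAX, 25, 4350), (LAX, 25, 8040), (LAX, 25, 8940), (NRT, 27, 1110), (NRT, 27, 1340), (NRT, 27, 1700), (NRT, 27, 1880), (NRT, 27, 4340)}.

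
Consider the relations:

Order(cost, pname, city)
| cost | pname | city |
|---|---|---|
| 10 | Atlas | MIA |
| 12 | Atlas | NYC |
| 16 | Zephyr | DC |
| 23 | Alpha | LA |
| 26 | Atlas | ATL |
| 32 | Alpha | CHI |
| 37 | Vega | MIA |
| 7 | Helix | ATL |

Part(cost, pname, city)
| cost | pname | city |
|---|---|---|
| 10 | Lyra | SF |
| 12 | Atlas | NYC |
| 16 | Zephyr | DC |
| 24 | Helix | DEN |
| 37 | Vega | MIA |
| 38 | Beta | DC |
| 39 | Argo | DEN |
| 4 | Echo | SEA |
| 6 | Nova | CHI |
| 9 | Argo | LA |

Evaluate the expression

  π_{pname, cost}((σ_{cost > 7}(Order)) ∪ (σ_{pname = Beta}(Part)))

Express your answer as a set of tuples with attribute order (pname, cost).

Apply σ_{cost > 7}; surviving tuples: {(10, Atlas, MIA), (12, Atlas, NYC), (16, Zephyr, DC), (23, Alpha, LA), (26, Atlas, ATL), (32, Alpha, CHI), (37, Vega, MIA)}
Apply σ_{pname = Beta}; surviving tuples: {(38, Beta, DC)}
Set union of the two operands is {(10, Atlas, MIA), (12, Atlas, NYC), (16, Zephyr, DC), (23, Alpha, LA), (26, Atlas, ATL), (32, Alpha, CHI), (37, Vega, MIA), (38, Beta, DC)}.
Projecting to pname, cost: {(Alpha, 23), (Alpha, 32), (Atlas, 10), (Atlas, 12), (Atlas, 26), (Beta, 38), (Vega, 37), (Zephyr, 16)}

{(Alpha, 23), (Alpha, 32), (Atlas, 10), (Atlas, 12), (Atlas, 26), (Beta, 38), (Vega, 37), (Zephyr, 16)}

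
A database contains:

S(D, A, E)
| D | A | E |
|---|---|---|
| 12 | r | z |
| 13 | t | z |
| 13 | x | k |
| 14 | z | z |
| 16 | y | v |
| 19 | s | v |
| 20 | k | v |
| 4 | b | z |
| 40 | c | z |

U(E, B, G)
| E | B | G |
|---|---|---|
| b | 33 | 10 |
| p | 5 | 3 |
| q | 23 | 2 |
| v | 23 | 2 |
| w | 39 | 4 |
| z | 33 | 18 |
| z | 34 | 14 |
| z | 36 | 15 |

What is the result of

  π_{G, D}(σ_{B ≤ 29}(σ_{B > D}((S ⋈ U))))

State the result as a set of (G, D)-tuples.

S ⋈ U (natural join on E): {(12, r, z, 33, 18), (12, r, z, 34, 14), (12, r, z, 36, 15), (13, t, z, 33, 18), (13, t, z, 34, 14), (13, t, z, 36, 15), (14, z, z, 33, 18), (14, z, z, 34, 14), (14, z, z, 36, 15), (16, y, v, 23, 2), (19, s, v, 23, 2), (20, k, v, 23, 2), (4, b, z, 33, 18), (4, b, z, 34, 14), (4, b, z, 36, 15), (40, c, z, 33, 18), (40, c, z, 34, 14), (40, c, z, 36, 15)}
Filtering on B > D leaves {(12, r, z, 33, 18), (12, r, z, 34, 14), (12, r, z, 36, 15), (13, t, z, 33, 18), (13, t, z, 34, 14), (13, t, z, 36, 15), (14, z, z, 33, 18), (14, z, z, 34, 14), (14, z, z, 36, 15), (16, y, v, 23, 2), (19, s, v, 23, 2), (20, k, v, 23, 2), (4, b, z, 33, 18), (4, b, z, 34, 14), (4, b, z, 36, 15)}.
Filtering on B ≤ 29 leaves {(16, y, v, 23, 2), (19, s, v, 23, 2), (20, k, v, 23, 2)}.
π[G, D]: project onto (G, D) → {(2, 16), (2, 19), (2, 20)}

{(2, 16), (2, 19), (2, 20)}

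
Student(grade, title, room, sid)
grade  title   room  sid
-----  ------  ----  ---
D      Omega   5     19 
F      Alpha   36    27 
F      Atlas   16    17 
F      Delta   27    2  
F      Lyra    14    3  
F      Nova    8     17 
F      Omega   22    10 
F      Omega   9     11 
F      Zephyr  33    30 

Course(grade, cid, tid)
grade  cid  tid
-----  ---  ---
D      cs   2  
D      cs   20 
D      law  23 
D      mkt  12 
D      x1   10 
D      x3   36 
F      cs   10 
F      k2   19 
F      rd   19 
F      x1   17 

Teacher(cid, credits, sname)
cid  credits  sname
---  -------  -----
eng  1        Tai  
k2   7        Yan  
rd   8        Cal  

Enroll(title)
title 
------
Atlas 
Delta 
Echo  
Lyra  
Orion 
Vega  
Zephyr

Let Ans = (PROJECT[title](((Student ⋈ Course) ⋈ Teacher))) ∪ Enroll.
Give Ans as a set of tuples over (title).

{Alpha, Atlas, Delta, Echo, Lyra, Nova, Omega, Orion, Vega, Zephyr}

Student ⋈ Course (natural join on grade): {(D, Omega, 5, 19, cs, 2), (D, Omega, 5, 19, cs, 20), (D, Omega, 5, 19, law, 23), (D, Omega, 5, 19, mkt, 12), (D, Omega, 5, 19, x1, 10), (D, Omega, 5, 19, x3, 36), (F, Alpha, 36, 27, cs, 10), (F, Alpha, 36, 27, k2, 19), (F, Alpha, 36, 27, rd, 19), (F, Alpha, 36, 27, x1, 17), (F, Atlas, 16, 17, cs, 10), (F, Atlas, 16, 17, k2, 19), (F, Atlas, 16, 17, rd, 19), (F, Atlas, 16, 17, x1, 17), (F, Delta, 27, 2, cs, 10), (F, Delta, 27, 2, k2, 19), (F, Delta, 27, 2, rd, 19), (F, Delta, 27, 2, x1, 17), (F, Lyra, 14, 3, cs, 10), (F, Lyra, 14, 3, k2, 19), (F, Lyra, 14, 3, rd, 19), (F, Lyra, 14, 3, x1, 17), (F, Nova, 8, 17, cs, 10), (F, Nova, 8, 17, k2, 19), (F, Nova, 8, 17, rd, 19), (F, Nova, 8, 17, x1, 17), (F, Omega, 22, 10, cs, 10), (F, Omega, 22, 10, k2, 19), (F, Omega, 22, 10, rd, 19), (F, Omega, 22, 10, x1, 17), (F, Omega, 9, 11, cs, 10), (F, Omega, 9, 11, k2, 19), (F, Omega, 9, 11, rd, 19), (F, Omega, 9, 11, x1, 17), (F, Zephyr, 33, 30, cs, 10), (F, Zephyr, 33, 30, k2, 19), (F, Zephyr, 33, 30, rd, 19), (F, Zephyr, 33, 30, x1, 17)}
(Student ⋈ Course) ⋈ Teacher (natural join on cid): {(F, Alpha, 36, 27, k2, 19, 7, Yan), (F, Alpha, 36, 27, rd, 19, 8, Cal), (F, Atlas, 16, 17, k2, 19, 7, Yan), (F, Atlas, 16, 17, rd, 19, 8, Cal), (F, Delta, 27, 2, k2, 19, 7, Yan), (F, Delta, 27, 2, rd, 19, 8, Cal), (F, Lyra, 14, 3, k2, 19, 7, Yan), (F, Lyra, 14, 3, rd, 19, 8, Cal), (F, Nova, 8, 17, k2, 19, 7, Yan), (F, Nova, 8, 17, rd, 19, 8, Cal), (F, Omega, 22, 10, k2, 19, 7, Yan), (F, Omega, 22, 10, rd, 19, 8, Cal), (F, Omega, 9, 11, k2, 19, 7, Yan), (F, Omega, 9, 11, rd, 19, 8, Cal), (F, Zephyr, 33, 30, k2, 19, 7, Yan), (F, Zephyr, 33, 30, rd, 19, 8, Cal)}
π_{title} gives {Alpha, Atlas, Delta, Lyra, Nova, Omega, Zephyr} (9 duplicate(s) eliminated).
Set union of the two operands is {Alpha, Atlas, Delta, Echo, Lyra, Nova, Omega, Orion, Vega, Zephyr}.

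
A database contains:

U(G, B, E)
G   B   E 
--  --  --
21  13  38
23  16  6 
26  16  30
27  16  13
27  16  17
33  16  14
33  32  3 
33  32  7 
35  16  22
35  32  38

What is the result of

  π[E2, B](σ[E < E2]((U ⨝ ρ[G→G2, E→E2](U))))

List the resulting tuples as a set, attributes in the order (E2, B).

ρ[G→G2, E→E2]: schema becomes (G2, B, E2); tuples unchanged.
U ⋈ ρ[G→G2, E→E2](U) (natural join on B): {(21, 13, 38, 21, 38), (23, 16, 6, 23, 6), (23, 16, 6, 26, 30), (23, 16, 6, 27, 13), (23, 16, 6, 27, 17), (23, 16, 6, 33, 14), (23, 16, 6, 35, 22), (26, 16, 30, 23, 6), (26, 16, 30, 26, 30), (26, 16, 30, 27, 13), (26, 16, 30, 27, 17), (26, 16, 30, 33, 14), (26, 16, 30, 35, 22), (27, 16, 13, 23, 6), (27, 16, 13, 26, 30), (27, 16, 13, 27, 13), (27, 16, 13, 27, 17), (27, 16, 13, 33, 14), (27, 16, 13, 35, 22), (27, 16, 17, 23, 6), (27, 16, 17, 26, 30), (27, 16, 17, 27, 13), (27, 16, 17, 27, 17), (27, 16, 17, 33, 14), (27, 16, 17, 35, 22), (33, 16, 14, 23, 6), (33, 16, 14, 26, 30), (33, 16, 14, 27, 13), (33, 16, 14, 27, 17), (33, 16, 14, 33, 14), (33, 16, 14, 35, 22), (33, 32, 3, 33, 3), (33, 32, 3, 33, 7), (33, 32, 3, 35, 38), (33, 32, 7, 33, 3), (33, 32, 7, 33, 7), (33, 32, 7, 35, 38), (35, 16, 22, 23, 6), (35, 16, 22, 26, 30), (35, 16, 22, 27, 13), (35, 16, 22, 27, 17), (35, 16, 22, 33, 14), (35, 16, 22, 35, 22), (35, 32, 38, 33, 3), (35, 32, 38, 33, 7), (35, 32, 38, 35, 38)}
Apply σ_{E < E2}; surviving tuples: {(23, 16, 6, 26, 30), (23, 16, 6, 27, 13), (23, 16, 6, 27, 17), (23, 16, 6, 33, 14), (23, 16, 6, 35, 22), (27, 16, 13, 26, 30), (27, 16, 13, 27, 17), (27, 16, 13, 33, 14), (27, 16, 13, 35, 22), (27, 16, 17, 26, 30), (27, 16, 17, 35, 22), (33, 16, 14, 26, 30), (33, 16, 14, 27, 17), (33, 16, 14, 35, 22), (33, 32, 3, 33, 7), (33, 32, 3, 35, 38), (33, 32, 7, 35, 38), (35, 16, 22, 26, 30)}
π_{E2, B} gives {(13, 16), (14, 16), (17, 16), (22, 16), (30, 16), (38, 32), (7, 32)} (11 duplicate(s) eliminated).

{(13, 16), (14, 16), (17, 16), (22, 16), (30, 16), (38, 32), (7, 32)}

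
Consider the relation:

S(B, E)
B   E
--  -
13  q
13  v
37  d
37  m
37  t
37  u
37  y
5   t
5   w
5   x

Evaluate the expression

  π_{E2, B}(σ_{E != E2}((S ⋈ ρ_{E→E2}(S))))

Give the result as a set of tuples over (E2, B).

ρ[E→E2]: schema becomes (B, E2); tuples unchanged.
Joining S and ρ_{E→E2}(S) on B yields {(13, q, q), (13, q, v), (13, v, q), (13, v, v), (37, d, d), (37, d, m), (37, d, t), (37, d, u), (37, d, y), (37, m, d), (37, m, m), (37, m, t), (37, m, u), (37, m, y), (37, t, d), (37, t, m), (37, t, t), (37, t, u), (37, t, y), (37, u, d), (37, u, m), (37, u, t), (37, u, u), (37, u, y), (37, y, d), (37, y, m), (37, y, t), (37, y, u), (37, y, y), (5, t, t), (5, t, w), (5, t, x), (5, w, t), (5, w, w), (5, w, x), (5, x, t), (5, x, w), (5, x, x)}.
Selection E != E2: {(13, q, v), (13, v, q), (37, d, m), (37, d, t), (37, d, u), (37, d, y), (37, m, d), (37, m, t), (37, m, u), (37, m, y), (37, t, d), (37, t, m), (37, t, u), (37, t, y), (37, u, d), (37, u, m), (37, u, t), (37, u, y), (37, y, d), (37, y, m), (37, y, t), (37, y, u), (5, t, w), (5, t, x), (5, w, t), (5, w, x), (5, x, t), (5, x, w)}
Keep only column(s) E2, B (18 duplicate(s) eliminated): {(d, 37), (m, 37), (q, 13), (t, 37), (t, 5), (u, 37), (v, 13), (w, 5), (x, 5), (y, 37)}

{(d, 37), (m, 37), (q, 13), (t, 37), (t, 5), (u, 37), (v, 13), (w, 5), (x, 5), (y, 37)}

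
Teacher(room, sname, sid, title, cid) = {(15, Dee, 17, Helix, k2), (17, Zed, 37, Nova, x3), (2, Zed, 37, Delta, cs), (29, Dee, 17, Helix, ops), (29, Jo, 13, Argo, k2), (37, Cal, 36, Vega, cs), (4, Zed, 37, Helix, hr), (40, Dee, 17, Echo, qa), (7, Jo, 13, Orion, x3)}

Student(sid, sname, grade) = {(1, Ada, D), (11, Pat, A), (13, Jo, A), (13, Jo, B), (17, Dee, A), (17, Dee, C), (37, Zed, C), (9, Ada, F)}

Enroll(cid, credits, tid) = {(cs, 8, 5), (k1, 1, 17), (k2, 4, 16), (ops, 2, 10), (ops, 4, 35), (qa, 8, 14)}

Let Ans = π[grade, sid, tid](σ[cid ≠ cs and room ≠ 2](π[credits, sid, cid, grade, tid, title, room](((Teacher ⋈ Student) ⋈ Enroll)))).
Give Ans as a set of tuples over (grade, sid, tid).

Joining Teacher and Student on sname, sid yields {(15, Dee, 17, Helix, k2, A), (15, Dee, 17, Helix, k2, C), (17, Zed, 37, Nova, x3, C), (2, Zed, 37, Delta, cs, C), (29, Dee, 17, Helix, ops, A), (29, Dee, 17, Helix, ops, C), (29, Jo, 13, Argo, k2, A), (29, Jo, 13, Argo, k2, B), (4, Zed, 37, Helix, hr, C), (40, Dee, 17, Echo, qa, A), (40, Dee, 17, Echo, qa, C), (7, Jo, 13, Orion, x3, A), (7, Jo, 13, Orion, x3, B)}.
Joining (Teacher ⋈ Student) and Enroll on cid yields {(15, Dee, 17, Helix, k2, A, 4, 16), (15, Dee, 17, Helix, k2, C, 4, 16), (2, Zed, 37, Delta, cs, C, 8, 5), (29, Dee, 17, Helix, ops, A, 2, 10), (29, Dee, 17, Helix, ops, A, 4, 35), (29, Dee, 17, Helix, ops, C, 2, 10), (29, Dee, 17, Helix, ops, C, 4, 35), (29, Jo, 13, Argo, k2, A, 4, 16), (29, Jo, 13, Argo, k2, B, 4, 16), (40, Dee, 17, Echo, qa, A, 8, 14), (40, Dee, 17, Echo, qa, C, 8, 14)}.
Projecting to credits, sid, cid, grade, tid, title, room: {(2, 17, ops, A, 10, Helix, 29), (2, 17, ops, C, 10, Helix, 29), (4, 13, k2, A, 16, Argo, 29), (4, 13, k2, B, 16, Argo, 29), (4, 17, k2, A, 16, Helix, 15), (4, 17, k2, C, 16, Helix, 15), (4, 17, ops, A, 35, Helix, 29), (4, 17, ops, C, 35, Helix, 29), (8, 17, qa, A, 14, Echo, 40), (8, 17, qa, C, 14, Echo, 40), (8, 37, cs, C, 5, Delta, 2)}
σ[cid ≠ cs and room ≠ 2]: keep tuples satisfying cid ≠ cs and room ≠ 2 → {(2, 17, ops, A, 10, Helix, 29), (2, 17, ops, C, 10, Helix, 29), (4, 13, k2, A, 16, Argo, 29), (4, 13, k2, B, 16, Argo, 29), (4, 17, k2, A, 16, Helix, 15), (4, 17, k2, C, 16, Helix, 15), (4, 17, ops, A, 35, Helix, 29), (4, 17, ops, C, 35, Helix, 29), (8, 17, qa, A, 14, Echo, 40), (8, 17, qa, C, 14, Echo, 40)}
Projecting to grade, sid, tid: {(A, 13, 16), (A, 17, 10), (A, 17, 14), (A, 17, 16), (A, 17, 35), (B, 13, 16), (C, 17, 10), (C, 17, 14), (C, 17, 16), (C, 17, 35)}

{(A, 13, 16), (A, 17, 10), (A, 17, 14), (A, 17, 16), (A, 17, 35), (B, 13, 16), (C, 17, 10), (C, 17, 14), (C, 17, 16), (C, 17, 35)}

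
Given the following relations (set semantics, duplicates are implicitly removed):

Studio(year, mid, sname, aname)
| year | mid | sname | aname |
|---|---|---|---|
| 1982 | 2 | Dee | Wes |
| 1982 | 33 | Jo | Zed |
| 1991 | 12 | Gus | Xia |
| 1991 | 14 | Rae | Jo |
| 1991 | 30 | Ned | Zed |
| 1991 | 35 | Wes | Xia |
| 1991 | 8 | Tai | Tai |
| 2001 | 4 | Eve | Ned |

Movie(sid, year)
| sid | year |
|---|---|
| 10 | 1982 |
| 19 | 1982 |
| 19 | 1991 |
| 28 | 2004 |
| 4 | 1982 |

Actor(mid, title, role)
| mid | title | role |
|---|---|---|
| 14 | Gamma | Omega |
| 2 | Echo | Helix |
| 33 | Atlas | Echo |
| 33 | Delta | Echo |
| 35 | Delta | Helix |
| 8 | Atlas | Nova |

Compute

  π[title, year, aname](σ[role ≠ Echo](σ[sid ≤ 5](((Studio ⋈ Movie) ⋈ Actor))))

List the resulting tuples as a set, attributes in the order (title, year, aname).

Studio ⋈ Movie (natural join on year): {(1982, 2, Dee, Wes, 10), (1982, 2, Dee, Wes, 19), (1982, 2, Dee, Wes, 4), (1982, 33, Jo, Zed, 10), (1982, 33, Jo, Zed, 19), (1982, 33, Jo, Zed, 4), (1991, 12, Gus, Xia, 19), (1991, 14, Rae, Jo, 19), (1991, 30, Ned, Zed, 19), (1991, 35, Wes, Xia, 19), (1991, 8, Tai, Tai, 19)}
(Studio ⋈ Movie) ⋈ Actor (natural join on mid): {(1982, 2, Dee, Wes, 10, Echo, Helix), (1982, 2, Dee, Wes, 19, Echo, Helix), (1982, 2, Dee, Wes, 4, Echo, Helix), (1982, 33, Jo, Zed, 10, Atlas, Echo), (1982, 33, Jo, Zed, 10, Delta, Echo), (1982, 33, Jo, Zed, 19, Atlas, Echo), (1982, 33, Jo, Zed, 19, Delta, Echo), (1982, 33, Jo, Zed, 4, Atlas, Echo), (1982, 33, Jo, Zed, 4, Delta, Echo), (1991, 14, Rae, Jo, 19, Gamma, Omega), (1991, 35, Wes, Xia, 19, Delta, Helix), (1991, 8, Tai, Tai, 19, Atlas, Nova)}
σ[sid ≤ 5]: keep tuples satisfying sid ≤ 5 → {(1982, 2, Dee, Wes, 4, Echo, Helix), (1982, 33, Jo, Zed, 4, Atlas, Echo), (1982, 33, Jo, Zed, 4, Delta, Echo)}
σ[role ≠ Echo]: keep tuples satisfying role ≠ Echo → {(1982, 2, Dee, Wes, 4, Echo, Helix)}
π[title, year, aname]: project onto (title, year, aname) → {(Echo, 1982, Wes)}

{(Echo, 1982, Wes)}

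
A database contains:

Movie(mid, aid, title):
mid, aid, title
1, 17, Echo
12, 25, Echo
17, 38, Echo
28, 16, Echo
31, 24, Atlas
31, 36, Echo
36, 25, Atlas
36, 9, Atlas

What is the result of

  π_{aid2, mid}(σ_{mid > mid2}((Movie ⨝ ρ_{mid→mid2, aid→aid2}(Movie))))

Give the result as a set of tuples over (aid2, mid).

{(16, 31), (17, 12), (17, 17), (17, 28), (17, 31), (24, 36), (25, 17), (25, 28), (25, 31), (38, 28), (38, 31)}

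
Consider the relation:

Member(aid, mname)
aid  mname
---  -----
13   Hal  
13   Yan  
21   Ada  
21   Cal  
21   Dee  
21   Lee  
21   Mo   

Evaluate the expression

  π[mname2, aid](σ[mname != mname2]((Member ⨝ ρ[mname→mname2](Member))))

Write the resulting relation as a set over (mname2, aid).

{(Ada, 21), (Cal, 21), (Dee, 21), (Hal, 13), (Lee, 21), (Mo, 21), (Yan, 13)}

ρ[mname→mname2]: schema becomes (aid, mname2); tuples unchanged.
Member ⋈ ρ[mname→mname2](Member) (natural join on aid): {(13, Hal, Hal), (13, Hal, Yan), (13, Yan, Hal), (13, Yan, Yan), (21, Ada, Ada), (21, Ada, Cal), (21, Ada, Dee), (21, Ada, Lee), (21, Ada, Mo), (21, Cal, Ada), (21, Cal, Cal), (21, Cal, Dee), (21, Cal, Lee), (21, Cal, Mo), (21, Dee, Ada), (21, Dee, Cal), (21, Dee, Dee), (21, Dee, Lee), (21, Dee, Mo), (21, Lee, Ada), (21, Lee, Cal), (21, Lee, Dee), (21, Lee, Lee), (21, Lee, Mo), (21, Mo, Ada), (21, Mo, Cal), (21, Mo, Dee), (21, Mo, Lee), (21, Mo, Mo)}
Selection mname != mname2: {(13, Hal, Yan), (13, Yan, Hal), (21, Ada, Cal), (21, Ada, Dee), (21, Ada, Lee), (21, Ada, Mo), (21, Cal, Ada), (21, Cal, Dee), (21, Cal, Lee), (21, Cal, Mo), (21, Dee, Ada), (21, Dee, Cal), (21, Dee, Lee), (21, Dee, Mo), (21, Lee, Ada), (21, Lee, Cal), (21, Lee, Dee), (21, Lee, Mo), (21, Mo, Ada), (21, Mo, Cal), (21, Mo, Dee), (21, Mo, Lee)}
π_{mname2, aid} gives {(Ada, 21), (Cal, 21), (Dee, 21), (Hal, 13), (Lee, 21), (Mo, 21), (Yan, 13)} (15 duplicate(s) eliminated).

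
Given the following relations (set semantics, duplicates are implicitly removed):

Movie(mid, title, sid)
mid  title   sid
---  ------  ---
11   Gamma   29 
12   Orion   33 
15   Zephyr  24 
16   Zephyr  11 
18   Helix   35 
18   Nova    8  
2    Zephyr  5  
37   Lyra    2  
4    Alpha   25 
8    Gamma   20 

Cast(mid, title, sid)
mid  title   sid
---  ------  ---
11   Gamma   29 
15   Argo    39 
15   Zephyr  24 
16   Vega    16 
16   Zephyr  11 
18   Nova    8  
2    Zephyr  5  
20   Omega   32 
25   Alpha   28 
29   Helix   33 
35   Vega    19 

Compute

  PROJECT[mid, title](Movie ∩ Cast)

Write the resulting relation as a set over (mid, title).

{(11, Gamma), (15, Zephyr), (16, Zephyr), (18, Nova), (2, Zephyr)}

Taking the intersection: {(11, Gamma, 29), (15, Zephyr, 24), (16, Zephyr, 11), (18, Nova, 8), (2, Zephyr, 5)}
Keep only column(s) mid, title: {(11, Gamma), (15, Zephyr), (16, Zephyr), (18, Nova), (2, Zephyr)}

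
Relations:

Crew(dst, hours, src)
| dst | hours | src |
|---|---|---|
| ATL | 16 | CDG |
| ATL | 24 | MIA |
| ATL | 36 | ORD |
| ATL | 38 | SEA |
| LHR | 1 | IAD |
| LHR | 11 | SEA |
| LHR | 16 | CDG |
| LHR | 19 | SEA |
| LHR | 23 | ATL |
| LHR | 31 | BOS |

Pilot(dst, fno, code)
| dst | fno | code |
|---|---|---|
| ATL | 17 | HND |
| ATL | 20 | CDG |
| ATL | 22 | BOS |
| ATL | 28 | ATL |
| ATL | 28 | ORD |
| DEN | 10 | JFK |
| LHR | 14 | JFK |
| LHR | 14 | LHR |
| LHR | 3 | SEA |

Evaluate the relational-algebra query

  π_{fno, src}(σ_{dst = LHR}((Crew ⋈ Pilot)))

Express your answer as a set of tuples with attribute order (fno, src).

Joining Crew and Pilot on dst yields {(ATL, 16, CDG, 17, HND), (ATL, 16, CDG, 20, CDG), (ATL, 16, CDG, 22, BOS), (ATL, 16, CDG, 28, ATL), (ATL, 16, CDG, 28, ORD), (ATL, 24, MIA, 17, HND), (ATL, 24, MIA, 20, CDG), (ATL, 24, MIA, 22, BOS), (ATL, 24, MIA, 28, ATL), (ATL, 24, MIA, 28, ORD), (ATL, 36, ORD, 17, HND), (ATL, 36, ORD, 20, CDG), (ATL, 36, ORD, 22, BOS), (ATL, 36, ORD, 28, ATL), (ATL, 36, ORD, 28, ORD), (ATL, 38, SEA, 17, HND), (ATL, 38, SEA, 20, CDG), (ATL, 38, SEA, 22, BOS), (ATL, 38, SEA, 28, ATL), (ATL, 38, SEA, 28, ORD), (LHR, 1, IAD, 14, JFK), (LHR, 1, IAD, 14, LHR), (LHR, 1, IAD, 3, SEA), (LHR, 11, SEA, 14, JFK), (LHR, 11, SEA, 14, LHR), (LHR, 11, SEA, 3, SEA), (LHR, 16, CDG, 14, JFK), (LHR, 16, CDG, 14, LHR), (LHR, 16, CDG, 3, SEA), (LHR, 19, SEA, 14, JFK), (LHR, 19, SEA, 14, LHR), (LHR, 19, SEA, 3, SEA), (LHR, 23, ATL, 14, JFK), (LHR, 23, ATL, 14, LHR), (LHR, 23, ATL, 3, SEA), (LHR, 31, BOS, 14, JFK), (LHR, 31, BOS, 14, LHR), (LHR, 31, BOS, 3, SEA)}.
σ[dst = LHR]: keep tuples satisfying dst = LHR → {(LHR, 1, IAD, 14, JFK), (LHR, 1, IAD, 14, LHR), (LHR, 1, IAD, 3, SEA), (LHR, 11, SEA, 14, JFK), (LHR, 11, SEA, 14, LHR), (LHR, 11, SEA, 3, SEA), (LHR, 16, CDG, 14, JFK), (LHR, 16, CDG, 14, LHR), (LHR, 16, CDG, 3, SEA), (LHR, 19, SEA, 14, JFK), (LHR, 19, SEA, 14, LHR), (LHR, 19, SEA, 3, SEA), (LHR, 23, ATL, 14, JFK), (LHR, 23, ATL, 14, LHR), (LHR, 23, ATL, 3, SEA), (LHR, 31, BOS, 14, JFK), (LHR, 31, BOS, 14, LHR), (LHR, 31, BOS, 3, SEA)}
π[fno, src]: project onto (fno, src) (8 duplicate(s) eliminated) → {(14, ATL), (14, BOS), (14, CDG), (14, IAD), (14, SEA), (3, ATL), (3, BOS), (3, CDG), (3, IAD), (3, SEA)}

{(14, ATL), (14, BOS), (14, CDG), (14, IAD), (14, SEA), (3, ATL), (3, BOS), (3, CDG), (3, IAD), (3, SEA)}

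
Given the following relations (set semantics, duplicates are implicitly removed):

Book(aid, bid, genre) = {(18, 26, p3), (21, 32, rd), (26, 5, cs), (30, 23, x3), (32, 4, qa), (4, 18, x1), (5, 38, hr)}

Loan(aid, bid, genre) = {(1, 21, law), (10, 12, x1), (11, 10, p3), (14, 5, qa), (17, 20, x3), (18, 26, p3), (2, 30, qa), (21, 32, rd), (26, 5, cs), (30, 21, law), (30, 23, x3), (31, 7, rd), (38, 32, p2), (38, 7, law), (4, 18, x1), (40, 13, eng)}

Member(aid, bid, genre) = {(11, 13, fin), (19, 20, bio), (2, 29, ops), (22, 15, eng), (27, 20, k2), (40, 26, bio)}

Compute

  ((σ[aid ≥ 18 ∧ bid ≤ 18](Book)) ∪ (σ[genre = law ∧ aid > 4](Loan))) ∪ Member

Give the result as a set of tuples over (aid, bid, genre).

{(11, 13, fin), (19, 20, bio), (2, 29, ops), (22, 15, eng), (26, 5, cs), (27, 20, k2), (30, 21, law), (32, 4, qa), (38, 7, law), (40, 26, bio)}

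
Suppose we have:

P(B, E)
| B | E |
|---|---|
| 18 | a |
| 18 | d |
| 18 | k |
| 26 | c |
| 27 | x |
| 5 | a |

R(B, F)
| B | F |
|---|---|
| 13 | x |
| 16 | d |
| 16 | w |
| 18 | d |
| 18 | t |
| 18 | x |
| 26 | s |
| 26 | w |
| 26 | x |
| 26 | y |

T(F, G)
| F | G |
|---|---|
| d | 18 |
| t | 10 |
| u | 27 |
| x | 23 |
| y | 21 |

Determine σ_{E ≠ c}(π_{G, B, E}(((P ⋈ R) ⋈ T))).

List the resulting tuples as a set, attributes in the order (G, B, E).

{(10, 18, a), (10, 18, d), (10, 18, k), (18, 18, a), (18, 18, d), (18, 18, k), (23, 18, a), (23, 18, d), (23, 18, k)}

Natural join on B: {(18, a, d), (18, a, t), (18, a, x), (18, d, d), (18, d, t), (18, d, x), (18, k, d), (18, k, t), (18, k, x), (26, c, s), (26, c, w), (26, c, x), (26, c, y)}
Natural join on F: {(18, a, d, 18), (18, a, t, 10), (18, a, x, 23), (18, d, d, 18), (18, d, t, 10), (18, d, x, 23), (18, k, d, 18), (18, k, t, 10), (18, k, x, 23), (26, c, x, 23), (26, c, y, 21)}
π_{G, B, E} gives {(10, 18, a), (10, 18, d), (10, 18, k), (18, 18, a), (18, 18, d), (18, 18, k), (21, 26, c), (23, 18, a), (23, 18, d), (23, 18, k), (23, 26, c)}.
Selection E ≠ c: {(10, 18, a), (10, 18, d), (10, 18, k), (18, 18, a), (18, 18, d), (18, 18, k), (23, 18, a), (23, 18, d), (23, 18, k)}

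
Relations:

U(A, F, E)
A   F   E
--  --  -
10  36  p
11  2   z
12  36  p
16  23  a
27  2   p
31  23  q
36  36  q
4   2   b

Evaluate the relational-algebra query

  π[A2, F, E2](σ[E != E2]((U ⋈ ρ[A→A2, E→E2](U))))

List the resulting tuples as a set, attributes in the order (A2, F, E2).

ρ[A→A2, E→E2]: schema becomes (A2, F, E2); tuples unchanged.
Natural join on F: {(10, 36, p, 10, p), (10, 36, p, 12, p), (10, 36, p, 36, q), (11, 2, z, 11, z), (11, 2, z, 27, p), (11, 2, z, 4, b), (12, 36, p, 10, p), (12, 36, p, 12, p), (12, 36, p, 36, q), (16, 23, a, 16, a), (16, 23, a, 31, q), (27, 2, p, 11, z), (27, 2, p, 27, p), (27, 2, p, 4, b), (31, 23, q, 16, a), (31, 23, q, 31, q), (36, 36, q, 10, p), (36, 36, q, 12, p), (36, 36, q, 36, q), (4, 2, b, 11, z), (4, 2, b, 27, p), (4, 2, b, 4, b)}
Filtering on E != E2 leaves {(10, 36, p, 36, q), (11, 2, z, 27, p), (11, 2, z, 4, b), (12, 36, p, 36, q), (16, 23, a, 31, q), (27, 2, p, 11, z), (27, 2, p, 4, b), (31, 23, q, 16, a), (36, 36, q, 10, p), (36, 36, q, 12, p), (4, 2, b, 11, z), (4, 2, b, 27, p)}.
π[A2, F, E2]: project onto (A2, F, E2) (4 duplicate(s) eliminated) → {(10, 36, p), (11, 2, z), (12, 36, p), (16, 23, a), (27, 2, p), (31, 23, q), (36, 36, q), (4, 2, b)}

{(10, 36, p), (11, 2, z), (12, 36, p), (16, 23, a), (27, 2, p), (31, 23, q), (36, 36, q), (4, 2, b)}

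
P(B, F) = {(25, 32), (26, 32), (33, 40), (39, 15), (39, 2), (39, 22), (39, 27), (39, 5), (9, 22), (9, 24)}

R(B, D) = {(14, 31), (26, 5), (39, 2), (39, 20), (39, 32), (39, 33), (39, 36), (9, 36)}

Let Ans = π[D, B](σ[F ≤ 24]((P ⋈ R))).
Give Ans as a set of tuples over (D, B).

{(2, 39), (20, 39), (32, 39), (33, 39), (36, 39), (36, 9)}

P ⋈ R (natural join on B): {(26, 32, 5), (39, 15, 2), (39, 15, 20), (39, 15, 32), (39, 15, 33), (39, 15, 36), (39, 2, 2), (39, 2, 20), (39, 2, 32), (39, 2, 33), (39, 2, 36), (39, 22, 2), (39, 22, 20), (39, 22, 32), (39, 22, 33), (39, 22, 36), (39, 27, 2), (39, 27, 20), (39, 27, 32), (39, 27, 33), (39, 27, 36), (39, 5, 2), (39, 5, 20), (39, 5, 32), (39, 5, 33), (39, 5, 36), (9, 22, 36), (9, 24, 36)}
σ[F ≤ 24]: keep tuples satisfying F ≤ 24 → {(39, 15, 2), (39, 15, 20), (39, 15, 32), (39, 15, 33), (39, 15, 36), (39, 2, 2), (39, 2, 20), (39, 2, 32), (39, 2, 33), (39, 2, 36), (39, 22, 2), (39, 22, 20), (39, 22, 32), (39, 22, 33), (39, 22, 36), (39, 5, 2), (39, 5, 20), (39, 5, 32), (39, 5, 33), (39, 5, 36), (9, 22, 36), (9, 24, 36)}
Projecting to D, B (16 duplicate(s) eliminated): {(2, 39), (20, 39), (32, 39), (33, 39), (36, 39), (36, 9)}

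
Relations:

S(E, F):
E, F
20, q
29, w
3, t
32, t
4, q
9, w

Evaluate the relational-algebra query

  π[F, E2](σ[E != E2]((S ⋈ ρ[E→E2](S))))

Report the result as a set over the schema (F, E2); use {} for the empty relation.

{(q, 20), (q, 4), (t, 3), (t, 32), (w, 29), (w, 9)}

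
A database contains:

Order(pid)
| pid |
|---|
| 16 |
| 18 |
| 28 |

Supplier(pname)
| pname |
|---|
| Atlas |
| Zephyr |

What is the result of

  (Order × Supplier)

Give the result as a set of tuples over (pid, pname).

{(16, Atlas), (16, Zephyr), (18, Atlas), (18, Zephyr), (28, Atlas), (28, Zephyr)}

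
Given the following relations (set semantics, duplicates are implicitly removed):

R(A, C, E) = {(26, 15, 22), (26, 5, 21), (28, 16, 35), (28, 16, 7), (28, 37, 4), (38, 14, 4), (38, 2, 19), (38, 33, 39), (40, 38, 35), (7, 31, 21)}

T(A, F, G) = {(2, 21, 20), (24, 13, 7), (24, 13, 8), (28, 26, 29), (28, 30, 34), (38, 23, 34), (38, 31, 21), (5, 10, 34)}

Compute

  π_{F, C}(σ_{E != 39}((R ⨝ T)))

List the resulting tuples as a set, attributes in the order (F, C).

{(23, 14), (23, 2), (26, 16), (26, 37), (30, 16), (30, 37), (31, 14), (31, 2)}

R ⋈ T (natural join on A): {(28, 16, 35, 26, 29), (28, 16, 35, 30, 34), (28, 16, 7, 26, 29), (28, 16, 7, 30, 34), (28, 37, 4, 26, 29), (28, 37, 4, 30, 34), (38, 14, 4, 23, 34), (38, 14, 4, 31, 21), (38, 2, 19, 23, 34), (38, 2, 19, 31, 21), (38, 33, 39, 23, 34), (38, 33, 39, 31, 21)}
σ[E != 39]: keep tuples satisfying E != 39 → {(28, 16, 35, 26, 29), (28, 16, 35, 30, 34), (28, 16, 7, 26, 29), (28, 16, 7, 30, 34), (28, 37, 4, 26, 29), (28, 37, 4, 30, 34), (38, 14, 4, 23, 34), (38, 14, 4, 31, 21), (38, 2, 19, 23, 34), (38, 2, 19, 31, 21)}
Projecting to F, C (2 duplicate(s) eliminated): {(23, 14), (23, 2), (26, 16), (26, 37), (30, 16), (30, 37), (31, 14), (31, 2)}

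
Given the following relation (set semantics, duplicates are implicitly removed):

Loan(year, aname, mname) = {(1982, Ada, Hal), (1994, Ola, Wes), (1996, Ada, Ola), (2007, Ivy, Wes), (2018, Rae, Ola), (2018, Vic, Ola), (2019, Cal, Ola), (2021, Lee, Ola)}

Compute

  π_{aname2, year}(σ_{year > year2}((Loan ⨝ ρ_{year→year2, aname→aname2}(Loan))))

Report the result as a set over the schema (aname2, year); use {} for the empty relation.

ρ[year→year2, aname→aname2]: schema becomes (year2, aname2, mname); tuples unchanged.
Natural join on mname: {(1982, Ada, Hal, 1982, Ada), (1994, Ola, Wes, 1994, Ola), (1994, Ola, Wes, 2007, Ivy), (1996, Ada, Ola, 1996, Ada), (1996, Ada, Ola, 2018, Rae), (1996, Ada, Ola, 2018, Vic), (1996, Ada, Ola, 2019, Cal), (1996, Ada, Ola, 2021, Lee), (2007, Ivy, Wes, 1994, Ola), (2007, Ivy, Wes, 2007, Ivy), (2018, Rae, Ola, 1996, Ada), (2018, Rae, Ola, 2018, Rae), (2018, Rae, Ola, 2018, Vic), (2018, Rae, Ola, 2019, Cal), (2018, Rae, Ola, 2021, Lee), (2018, Vic, Ola, 1996, Ada), (2018, Vic, Ola, 2018, Rae), (2018, Vic, Ola, 2018, Vic), (2018, Vic, Ola, 2019, Cal), (2018, Vic, Ola, 2021, Lee), (2019, Cal, Ola, 1996, Ada), (2019, Cal, Ola, 2018, Rae), (2019, Cal, Ola, 2018, Vic), (2019, Cal, Ola, 2019, Cal), (2019, Cal, Ola, 2021, Lee), (2021, Lee, Ola, 1996, Ada), (2021, Lee, Ola, 2018, Rae), (2021, Lee, Ola, 2018, Vic), (2021, Lee, Ola, 2019, Cal), (2021, Lee, Ola, 2021, Lee)}
Apply σ_{year > year2}; surviving tuples: {(2007, Ivy, Wes, 1994, Ola), (2018, Rae, Ola, 1996, Ada), (2018, Vic, Ola, 1996, Ada), (2019, Cal, Ola, 1996, Ada), (2019, Cal, Ola, 2018, Rae), (2019, Cal, Ola, 2018, Vic), (2021, Lee, Ola, 1996, Ada), (2021, Lee, Ola, 2018, Rae), (2021, Lee, Ola, 2018, Vic), (2021, Lee, Ola, 2019, Cal)}
π[aname2, year]: project onto (aname2, year) (1 duplicate(s) eliminated) → {(Ada, 2018), (Ada, 2019), (Ada, 2021), (Cal, 2021), (Ola, 2007), (Rae, 2019), (Rae, 2021), (Vic, 2019), (Vic, 2021)}

{(Ada, 2018), (Ada, 2019), (Ada, 2021), (Cal, 2021), (Ola, 2007), (Rae, 2019), (Rae, 2021), (Vic, 2019), (Vic, 2021)}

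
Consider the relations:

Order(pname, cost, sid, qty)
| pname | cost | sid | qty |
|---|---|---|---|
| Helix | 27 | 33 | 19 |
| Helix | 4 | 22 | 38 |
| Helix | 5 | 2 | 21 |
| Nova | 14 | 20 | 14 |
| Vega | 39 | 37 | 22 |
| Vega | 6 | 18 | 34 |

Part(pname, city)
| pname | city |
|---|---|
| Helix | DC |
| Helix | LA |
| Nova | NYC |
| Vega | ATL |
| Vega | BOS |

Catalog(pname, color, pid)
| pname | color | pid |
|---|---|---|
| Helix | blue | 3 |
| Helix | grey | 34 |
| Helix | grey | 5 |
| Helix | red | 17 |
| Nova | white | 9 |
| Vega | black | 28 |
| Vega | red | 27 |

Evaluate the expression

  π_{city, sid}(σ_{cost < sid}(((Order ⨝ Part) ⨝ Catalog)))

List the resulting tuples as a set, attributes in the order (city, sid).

{(ATL, 18), (BOS, 18), (DC, 22), (DC, 33), (LA, 22), (LA, 33), (NYC, 20)}

Order ⋈ Part (natural join on pname): {(Helix, 27, 33, 19, DC), (Helix, 27, 33, 19, LA), (Helix, 4, 22, 38, DC), (Helix, 4, 22, 38, LA), (Helix, 5, 2, 21, DC), (Helix, 5, 2, 21, LA), (Nova, 14, 20, 14, NYC), (Vega, 39, 37, 22, ATL), (Vega, 39, 37, 22, BOS), (Vega, 6, 18, 34, ATL), (Vega, 6, 18, 34, BOS)}
(Order ⨝ Part) ⋈ Catalog (natural join on pname): {(Helix, 27, 33, 19, DC, blue, 3), (Helix, 27, 33, 19, DC, grey, 34), (Helix, 27, 33, 19, DC, grey, 5), (Helix, 27, 33, 19, DC, red, 17), (Helix, 27, 33, 19, LA, blue, 3), (Helix, 27, 33, 19, LA, grey, 34), (Helix, 27, 33, 19, LA, grey, 5), (Helix, 27, 33, 19, LA, red, 17), (Helix, 4, 22, 38, DC, blue, 3), (Helix, 4, 22, 38, DC, grey, 34), (Helix, 4, 22, 38, DC, grey, 5), (Helix, 4, 22, 38, DC, red, 17), (Helix, 4, 22, 38, LA, blue, 3), (Helix, 4, 22, 38, LA, grey, 34), (Helix, 4, 22, 38, LA, grey, 5), (Helix, 4, 22, 38, LA, red, 17), (Helix, 5, 2, 21, DC, blue, 3), (Helix, 5, 2, 21, DC, grey, 34), (Helix, 5, 2, 21, DC, grey, 5), (Helix, 5, 2, 21, DC, red, 17), (Helix, 5, 2, 21, LA, blue, 3), (Helix, 5, 2, 21, LA, grey, 34), (Helix, 5, 2, 21, LA, grey, 5), (Helix, 5, 2, 21, LA, red, 17), (Nova, 14, 20, 14, NYC, white, 9), (Vega, 39, 37, 22, ATL, black, 28), (Vega, 39, 37, 22, ATL, red, 27), (Vega, 39, 37, 22, BOS, black, 28), (Vega, 39, 37, 22, BOS, red, 27), (Vega, 6, 18, 34, ATL, black, 28), (Vega, 6, 18, 34, ATL, red, 27), (Vega, 6, 18, 34, BOS, black, 28), (Vega, 6, 18, 34, BOS, red, 27)}
σ[cost < sid]: keep tuples satisfying cost < sid → {(Helix, 27, 33, 19, DC, blue, 3), (Helix, 27, 33, 19, DC, grey, 34), (Helix, 27, 33, 19, DC, grey, 5), (Helix, 27, 33, 19, DC, red, 17), (Helix, 27, 33, 19, LA, blue, 3), (Helix, 27, 33, 19, LA, grey, 34), (Helix, 27, 33, 19, LA, grey, 5), (Helix, 27, 33, 19, LA, red, 17), (Helix, 4, 22, 38, DC, blue, 3), (Helix, 4, 22, 38, DC, grey, 34), (Helix, 4, 22, 38, DC, grey, 5), (Helix, 4, 22, 38, DC, red, 17), (Helix, 4, 22, 38, LA, blue, 3), (Helix, 4, 22, 38, LA, grey, 34), (Helix, 4, 22, 38, LA, grey, 5), (Helix, 4, 22, 38, LA, red, 17), (Nova, 14, 20, 14, NYC, white, 9), (Vega, 6, 18, 34, ATL, black, 28), (Vega, 6, 18, 34, ATL, red, 27), (Vega, 6, 18, 34, BOS, black, 28), (Vega, 6, 18, 34, BOS, red, 27)}
π[city, sid]: project onto (city, sid) (14 duplicate(s) eliminated) → {(ATL, 18), (BOS, 18), (DC, 22), (DC, 33), (LA, 22), (LA, 33), (NYC, 20)}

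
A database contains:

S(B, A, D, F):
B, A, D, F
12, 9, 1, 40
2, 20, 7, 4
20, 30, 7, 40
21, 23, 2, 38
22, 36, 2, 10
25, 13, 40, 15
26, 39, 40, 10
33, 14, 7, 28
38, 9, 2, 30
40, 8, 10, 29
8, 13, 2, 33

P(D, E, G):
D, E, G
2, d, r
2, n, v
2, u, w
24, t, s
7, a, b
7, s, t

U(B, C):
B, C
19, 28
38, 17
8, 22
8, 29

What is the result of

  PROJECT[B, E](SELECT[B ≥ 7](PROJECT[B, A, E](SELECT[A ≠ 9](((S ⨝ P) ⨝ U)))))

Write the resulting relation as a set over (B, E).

{(8, d), (8, n), (8, u)}

Joining S and P on D yields {(2, 20, 7, 4, a, b), (2, 20, 7, 4, s, t), (20, 30, 7, 40, a, b), (20, 30, 7, 40, s, t), (21, 23, 2, 38, d, r), (21, 23, 2, 38, n, v), (21, 23, 2, 38, u, w), (22, 36, 2, 10, d, r), (22, 36, 2, 10, n, v), (22, 36, 2, 10, u, w), (33, 14, 7, 28, a, b), (33, 14, 7, 28, s, t), (38, 9, 2, 30, d, r), (38, 9, 2, 30, n, v), (38, 9, 2, 30, u, w), (8, 13, 2, 33, d, r), (8, 13, 2, 33, n, v), (8, 13, 2, 33, u, w)}.
Joining (S ⨝ P) and U on B yields {(38, 9, 2, 30, d, r, 17), (38, 9, 2, 30, n, v, 17), (38, 9, 2, 30, u, w, 17), (8, 13, 2, 33, d, r, 22), (8, 13, 2, 33, d, r, 29), (8, 13, 2, 33, n, v, 22), (8, 13, 2, 33, n, v, 29), (8, 13, 2, 33, u, w, 22), (8, 13, 2, 33, u, w, 29)}.
Selection A ≠ 9: {(8, 13, 2, 33, d, r, 22), (8, 13, 2, 33, d, r, 29), (8, 13, 2, 33, n, v, 22), (8, 13, 2, 33, n, v, 29), (8, 13, 2, 33, u, w, 22), (8, 13, 2, 33, u, w, 29)}
Projecting to B, A, E (3 duplicate(s) eliminated): {(8, 13, d), (8, 13, n), (8, 13, u)}
Selection B ≥ 7: {(8, 13, d), (8, 13, n), (8, 13, u)}
Projecting to B, E: {(8, d), (8, n), (8, u)}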